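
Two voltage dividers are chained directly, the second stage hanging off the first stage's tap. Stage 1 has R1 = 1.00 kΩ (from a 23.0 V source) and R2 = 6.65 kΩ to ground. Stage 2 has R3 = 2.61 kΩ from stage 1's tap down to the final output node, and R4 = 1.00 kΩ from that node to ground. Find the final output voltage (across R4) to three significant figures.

Stage 2 presents R3+R4 = 3.610 kΩ as a load on stage 1's tap.
Stage 1's lower leg becomes R2‖(R3+R4) = 2.340 kΩ, so V_mid = 23.0 × 2.340/3.340 = 16.11 V.
Stage 2 is itself unloaded: V_out = V_mid × R4/(R3+R4) = 16.11 × 1.00/3.610 = 4.46 V.

V_out ≈ 4.46 V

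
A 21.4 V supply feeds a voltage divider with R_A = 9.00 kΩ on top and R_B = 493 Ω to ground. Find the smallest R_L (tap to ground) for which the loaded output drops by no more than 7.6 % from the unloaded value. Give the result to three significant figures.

R_L(min) ≈ 5.68 kΩ

Output resistance R_th = R_A‖R_B = (9000 × 493)/9493 = 467.4 Ω.
The fractional drop is R_th/(R_th + R_L); requiring this ≤ 0.0760 gives R_L ≥ R_th(1/0.0760 − 1) = 467.4 × 12.16 = 5.68 kΩ.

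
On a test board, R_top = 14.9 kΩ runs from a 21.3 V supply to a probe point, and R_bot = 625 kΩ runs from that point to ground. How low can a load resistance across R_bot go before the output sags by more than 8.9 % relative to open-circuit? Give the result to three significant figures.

R_L(min) ≈ 149 kΩ

Output resistance R_th = R_top‖R_bot = (14.9 × 625)/639.9 = 14.55 kΩ.
The fractional drop is R_th/(R_th + R_L); requiring this ≤ 0.0890 gives R_L ≥ R_th(1/0.0890 − 1) = 14.55 × 10.24 = 149 kΩ.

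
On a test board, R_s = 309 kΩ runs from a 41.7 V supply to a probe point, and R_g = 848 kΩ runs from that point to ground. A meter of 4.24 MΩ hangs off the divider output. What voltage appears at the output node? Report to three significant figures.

V_out ≈ 29.0 V

The load sits in parallel with R_g: R_g‖R_L = (848 × 4240) / (848 + 4240) = 706.7 kΩ.
V_out = 41.7 × 706.7 / (309 + 706.7) = 41.7 × 706.7/1016 = 29.0 V.
(Unloaded it would have been 30.6 V.)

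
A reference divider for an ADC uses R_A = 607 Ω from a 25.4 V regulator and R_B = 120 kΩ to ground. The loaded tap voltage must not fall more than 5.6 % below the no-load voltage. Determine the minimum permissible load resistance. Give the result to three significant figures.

Output resistance R_th = R_A‖R_B = (607 × 120000)/120600 = 603.9 Ω.
The fractional drop is R_th/(R_th + R_L); requiring this ≤ 0.0560 gives R_L ≥ R_th(1/0.0560 − 1) = 603.9 × 16.86 = 10.2 kΩ.

R_L(min) ≈ 10.2 kΩ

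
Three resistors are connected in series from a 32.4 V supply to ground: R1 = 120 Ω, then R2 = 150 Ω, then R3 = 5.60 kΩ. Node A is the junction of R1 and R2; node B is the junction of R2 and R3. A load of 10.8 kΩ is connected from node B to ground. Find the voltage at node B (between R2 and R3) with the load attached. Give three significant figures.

V ≈ 30.2 V

At node B, R3 is in parallel with the load: R3‖R_L = 3688 Ω.
Below node A the resistance is R2 + (R3‖R_L) = 3838 Ω, so V_A = 32.4 × 3838/3958 = 31.42 V.
Then V_B = V_A × (R3‖R_L)/(R2 + R3‖R_L) = 31.42 × 3688/3838 = 30.2 V.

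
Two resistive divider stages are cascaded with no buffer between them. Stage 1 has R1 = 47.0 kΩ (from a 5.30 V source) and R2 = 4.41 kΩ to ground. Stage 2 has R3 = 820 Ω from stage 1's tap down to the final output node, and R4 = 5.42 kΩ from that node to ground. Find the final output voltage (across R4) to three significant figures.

Stage 2 presents R3+R4 = 6240 Ω as a load on stage 1's tap.
Stage 1's lower leg becomes R2‖(R3+R4) = 2584 Ω, so V_mid = 5.30 × 2584/49580 = 0.2762 V.
Stage 2 is itself unloaded: V_out = V_mid × R4/(R3+R4) = 0.2762 × 5420/6240 = 0.240 V.

V_out ≈ 0.240 V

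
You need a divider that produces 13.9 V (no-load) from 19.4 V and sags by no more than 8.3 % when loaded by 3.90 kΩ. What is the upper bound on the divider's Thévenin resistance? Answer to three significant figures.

R_th ≤ 353 Ω

Loading drop = R_th/(R_th + R_L) ≤ 0.0830, so R_th ≤ R_L · ε/(1−ε) = 3.90 kΩ × 0.0830/0.9170 = 353 Ω.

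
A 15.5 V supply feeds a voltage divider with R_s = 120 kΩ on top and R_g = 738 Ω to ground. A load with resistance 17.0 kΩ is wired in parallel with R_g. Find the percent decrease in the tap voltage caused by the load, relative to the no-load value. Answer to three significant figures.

4.14 %

The divider's output (Thévenin) resistance is R_s‖R_g = 733.5 Ω.
Fractional drop under load = R_th/(R_th + R_L) = 733.5 / (733.5 + 17000) = 0.04136.
So the output falls by 4.14 %.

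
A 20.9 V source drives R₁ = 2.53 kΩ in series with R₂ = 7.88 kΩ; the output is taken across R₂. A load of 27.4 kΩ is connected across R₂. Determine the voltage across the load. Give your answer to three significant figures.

V_out ≈ 14.8 V

The load sits in parallel with R₂: R₂‖R_L = (7.88 × 27.4) / (7.88 + 27.4) = 6.120 kΩ.
V_out = 20.9 × 6.120 / (2.53 + 6.120) = 20.9 × 6.120/8.650 = 14.8 V.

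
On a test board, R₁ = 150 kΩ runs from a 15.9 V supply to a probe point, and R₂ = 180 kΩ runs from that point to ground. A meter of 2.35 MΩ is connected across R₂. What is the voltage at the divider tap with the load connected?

V_out ≈ 8.38 V

The load sits in parallel with R₂: R₂‖R_L = (180 × 2350) / (180 + 2350) = 167.2 kΩ.
V_out = 15.9 × 167.2 / (150 + 167.2) = 15.9 × 167.2/317.2 = 8.38 V.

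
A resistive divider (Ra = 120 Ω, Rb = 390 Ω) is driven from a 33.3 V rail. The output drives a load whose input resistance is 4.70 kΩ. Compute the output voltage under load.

V_out ≈ 25.0 V

The load sits in parallel with Rb: Rb‖R_L = (390 × 4700) / (390 + 4700) = 360.1 Ω.
V_out = 33.3 × 360.1 / (120 + 360.1) = 33.3 × 360.1/480.1 = 25.0 V.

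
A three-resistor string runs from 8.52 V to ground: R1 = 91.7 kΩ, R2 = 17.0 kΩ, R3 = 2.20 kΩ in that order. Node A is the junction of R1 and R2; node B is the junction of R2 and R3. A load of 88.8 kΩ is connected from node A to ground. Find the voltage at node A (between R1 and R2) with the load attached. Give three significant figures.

Below node A the series string R2+R3 = 19.20 kΩ sits in parallel with the 88.8 kΩ load: 15.79 kΩ.
V_A = 8.52 × 15.79/(91.7 + 15.79) = 1.25 V.

V ≈ 1.25 V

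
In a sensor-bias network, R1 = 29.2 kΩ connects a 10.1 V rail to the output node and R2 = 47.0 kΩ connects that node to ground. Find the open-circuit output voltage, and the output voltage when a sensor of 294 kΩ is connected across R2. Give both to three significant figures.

Open-circuit: V = 10.1 × 47.0/(29.2 + 47.0) = 6.23 V.
With the load, R2 becomes R2‖R_L = 40.52 kΩ, so V = 10.1 × 40.52/69.72 = 5.87 V.

Unloaded: 6.23 V; loaded: 5.87 V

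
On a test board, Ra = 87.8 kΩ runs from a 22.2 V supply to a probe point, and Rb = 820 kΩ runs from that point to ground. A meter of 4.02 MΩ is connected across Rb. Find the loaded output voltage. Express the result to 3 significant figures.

V_out ≈ 19.7 V

The load sits in parallel with Rb: Rb‖R_L = (820 × 4020) / (820 + 4020) = 681.1 kΩ.
V_out = 22.2 × 681.1 / (87.8 + 681.1) = 22.2 × 681.1/768.9 = 19.7 V.
(Unloaded it would have been 20.1 V.)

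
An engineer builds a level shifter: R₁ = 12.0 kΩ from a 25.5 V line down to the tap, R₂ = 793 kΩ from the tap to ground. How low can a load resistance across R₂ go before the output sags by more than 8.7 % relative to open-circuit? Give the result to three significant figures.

R_L(min) ≈ 124 kΩ

Output resistance R_th = R₁‖R₂ = (12.0 × 793)/805.0 = 11.82 kΩ.
The fractional drop is R_th/(R_th + R_L); requiring this ≤ 0.0870 gives R_L ≥ R_th(1/0.0870 − 1) = 11.82 × 10.49 = 124 kΩ.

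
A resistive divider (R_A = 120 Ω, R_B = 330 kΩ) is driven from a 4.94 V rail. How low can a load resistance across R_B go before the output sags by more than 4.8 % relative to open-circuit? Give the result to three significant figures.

R_L(min) ≈ 2.38 kΩ

Output resistance R_th = R_A‖R_B = (120 × 330000)/330100 = 120.0 Ω.
The fractional drop is R_th/(R_th + R_L); requiring this ≤ 0.0480 gives R_L ≥ R_th(1/0.0480 − 1) = 120.0 × 19.83 = 2.38 kΩ.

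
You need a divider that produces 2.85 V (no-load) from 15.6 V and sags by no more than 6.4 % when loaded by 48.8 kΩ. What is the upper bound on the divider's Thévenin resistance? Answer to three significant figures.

Loading drop = R_th/(R_th + R_L) ≤ 0.0640, so R_th ≤ R_L · ε/(1−ε) = 48.8 kΩ × 0.0640/0.9360 = 3.34 kΩ.

R_th ≤ 3.34 kΩ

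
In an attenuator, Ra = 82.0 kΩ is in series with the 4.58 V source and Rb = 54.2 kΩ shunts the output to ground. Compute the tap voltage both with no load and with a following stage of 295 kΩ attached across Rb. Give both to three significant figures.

Unloaded: 1.82 V; loaded: 1.64 V

Open-circuit: V = 4.58 × 54.2/(82.0 + 54.2) = 1.82 V.
With the load, Rb becomes Rb‖R_L = 45.79 kΩ, so V = 4.58 × 45.79/127.8 = 1.64 V.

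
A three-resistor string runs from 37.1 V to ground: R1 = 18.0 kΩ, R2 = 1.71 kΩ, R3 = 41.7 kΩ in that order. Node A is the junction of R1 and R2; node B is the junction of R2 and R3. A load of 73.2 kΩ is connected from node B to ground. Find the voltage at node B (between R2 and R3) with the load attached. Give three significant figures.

V ≈ 21.3 V

At node B, R3 is in parallel with the load: R3‖R_L = 26.57 kΩ.
Below node A the resistance is R2 + (R3‖R_L) = 28.28 kΩ, so V_A = 37.1 × 28.28/46.28 = 22.67 V.
Then V_B = V_A × (R3‖R_L)/(R2 + R3‖R_L) = 22.67 × 26.57/28.28 = 21.3 V.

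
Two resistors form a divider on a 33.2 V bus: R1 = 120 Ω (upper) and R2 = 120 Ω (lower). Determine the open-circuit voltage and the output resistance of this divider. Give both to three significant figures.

V_th = 16.6 V, R_th = 60.0 Ω

V_th is the open-circuit tap voltage: 33.2 × 120/(120 + 120) = 16.6 V.
With the supply zeroed, R1 and R2 appear in parallel from the tap: R_th = R1‖R2 = (120 × 120)/240.0 = 60.0 Ω.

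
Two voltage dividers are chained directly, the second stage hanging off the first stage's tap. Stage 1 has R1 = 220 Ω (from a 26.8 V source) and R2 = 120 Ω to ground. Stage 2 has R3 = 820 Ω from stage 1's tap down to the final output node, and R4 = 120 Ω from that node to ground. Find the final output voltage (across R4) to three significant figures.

Stage 2 presents R3+R4 = 940.0 Ω as a load on stage 1's tap.
Stage 1's lower leg becomes R2‖(R3+R4) = 106.4 Ω, so V_mid = 26.8 × 106.4/326.4 = 8.737 V.
Stage 2 is itself unloaded: V_out = V_mid × R4/(R3+R4) = 8.737 × 120/940.0 = 1.12 V.

V_out ≈ 1.12 V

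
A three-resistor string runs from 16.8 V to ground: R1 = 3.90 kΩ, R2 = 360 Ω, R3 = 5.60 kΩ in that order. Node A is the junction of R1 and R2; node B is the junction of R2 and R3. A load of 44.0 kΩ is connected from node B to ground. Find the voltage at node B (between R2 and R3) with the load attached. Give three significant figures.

V ≈ 9.04 V

At node B, R3 is in parallel with the load: R3‖R_L = 4968 Ω.
Below node A the resistance is R2 + (R3‖R_L) = 5328 Ω, so V_A = 16.8 × 5328/9228 = 9.700 V.
Then V_B = V_A × (R3‖R_L)/(R2 + R3‖R_L) = 9.700 × 4968/5328 = 9.04 V.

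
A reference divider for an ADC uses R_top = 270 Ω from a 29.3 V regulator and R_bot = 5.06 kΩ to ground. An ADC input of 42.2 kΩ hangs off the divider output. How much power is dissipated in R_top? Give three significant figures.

P ≈ 10.1 mW

Total resistance from the source is R_top + (R_bot‖R_L) = 4788 Ω, so I = 29.3/4788 Ω = 6.119 mA.
P = I²·R_top = (6.119 mA)² × 270 Ω = 10.1 mW.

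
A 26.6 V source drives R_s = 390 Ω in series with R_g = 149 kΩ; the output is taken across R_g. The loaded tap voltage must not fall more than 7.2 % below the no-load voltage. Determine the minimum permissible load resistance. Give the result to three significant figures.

Output resistance R_th = R_s‖R_g = (390 × 149000)/149400 = 389.0 Ω.
The fractional drop is R_th/(R_th + R_L); requiring this ≤ 0.0720 gives R_L ≥ R_th(1/0.0720 − 1) = 389.0 × 12.89 = 5.01 kΩ.

R_L(min) ≈ 5.01 kΩ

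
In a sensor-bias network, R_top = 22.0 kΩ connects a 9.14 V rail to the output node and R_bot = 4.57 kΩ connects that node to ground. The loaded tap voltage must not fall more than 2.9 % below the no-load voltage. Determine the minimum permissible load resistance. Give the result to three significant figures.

R_L(min) ≈ 127 kΩ

Output resistance R_th = R_top‖R_bot = (22.0 × 4.57)/26.57 = 3.784 kΩ.
The fractional drop is R_th/(R_th + R_L); requiring this ≤ 0.0290 gives R_L ≥ R_th(1/0.0290 − 1) = 3.784 × 33.48 = 127 kΩ.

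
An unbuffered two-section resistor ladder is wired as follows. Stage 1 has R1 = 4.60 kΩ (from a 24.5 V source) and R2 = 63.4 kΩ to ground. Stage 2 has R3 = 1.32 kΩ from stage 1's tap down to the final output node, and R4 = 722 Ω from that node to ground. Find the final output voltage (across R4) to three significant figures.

V_out ≈ 2.61 V

Stage 2 presents R3+R4 = 2042 Ω as a load on stage 1's tap.
Stage 1's lower leg becomes R2‖(R3+R4) = 1978 Ω, so V_mid = 24.5 × 1978/6578 = 7.368 V.
Stage 2 is itself unloaded: V_out = V_mid × R4/(R3+R4) = 7.368 × 722/2042 = 2.61 V.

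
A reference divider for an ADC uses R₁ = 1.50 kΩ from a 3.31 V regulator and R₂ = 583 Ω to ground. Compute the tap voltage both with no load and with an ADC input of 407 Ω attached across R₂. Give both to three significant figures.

Unloaded: 0.926 V; loaded: 0.456 V

Open-circuit: V = 3.31 × 583/(1500 + 583) = 0.926 V.
With the load, R₂ becomes R₂‖R_L = 239.7 Ω, so V = 3.31 × 239.7/1740 = 0.456 V.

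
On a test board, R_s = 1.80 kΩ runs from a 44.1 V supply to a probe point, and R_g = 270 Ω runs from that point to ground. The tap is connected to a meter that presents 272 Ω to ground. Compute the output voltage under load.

The load sits in parallel with R_g: R_g‖R_L = (270 × 272) / (270 + 272) = 135.5 Ω.
V_out = 44.1 × 135.5 / (1800 + 135.5) = 44.1 × 135.5/1935 = 3.09 V.

V_out ≈ 3.09 V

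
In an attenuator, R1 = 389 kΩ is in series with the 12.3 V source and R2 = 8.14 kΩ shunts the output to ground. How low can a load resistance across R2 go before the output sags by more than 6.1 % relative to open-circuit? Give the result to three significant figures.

R_L(min) ≈ 123 kΩ

Output resistance R_th = R1‖R2 = (389 × 8.14)/397.1 = 7.973 kΩ.
The fractional drop is R_th/(R_th + R_L); requiring this ≤ 0.0610 gives R_L ≥ R_th(1/0.0610 − 1) = 7.973 × 15.39 = 123 kΩ.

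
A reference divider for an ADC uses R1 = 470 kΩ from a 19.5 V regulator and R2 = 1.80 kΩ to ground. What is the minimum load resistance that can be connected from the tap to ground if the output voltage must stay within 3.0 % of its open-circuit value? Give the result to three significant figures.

Output resistance R_th = R1‖R2 = (470 × 1.80)/471.8 = 1.793 kΩ.
The fractional drop is R_th/(R_th + R_L); requiring this ≤ 0.0300 gives R_L ≥ R_th(1/0.0300 − 1) = 1.793 × 32.33 = 58.0 kΩ.

R_L(min) ≈ 58.0 kΩ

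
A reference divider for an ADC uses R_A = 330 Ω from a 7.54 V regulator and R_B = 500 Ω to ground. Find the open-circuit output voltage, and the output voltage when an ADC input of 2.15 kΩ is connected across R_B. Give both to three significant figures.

Open-circuit: V = 7.54 × 500/(330 + 500) = 4.54 V.
With the load, R_B becomes R_B‖R_L = 405.7 Ω, so V = 7.54 × 405.7/735.7 = 4.16 V.

Unloaded: 4.54 V; loaded: 4.16 V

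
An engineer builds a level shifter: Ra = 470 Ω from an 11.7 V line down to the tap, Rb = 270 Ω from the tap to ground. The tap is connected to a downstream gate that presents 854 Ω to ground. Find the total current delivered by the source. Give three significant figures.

I ≈ 17.3 mA

Rb‖R_L = 205.1 Ω, so the source sees Ra + Rb‖R_L = 675.1 Ω.
I = 11.7 V / 675.1 Ω = 17.3 mA.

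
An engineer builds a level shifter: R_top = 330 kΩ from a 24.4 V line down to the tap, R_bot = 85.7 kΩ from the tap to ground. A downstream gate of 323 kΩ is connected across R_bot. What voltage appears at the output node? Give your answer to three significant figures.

The load sits in parallel with R_bot: R_bot‖R_L = (85.7 × 323) / (85.7 + 323) = 67.73 kΩ.
V_out = 24.4 × 67.73 / (330 + 67.73) = 24.4 × 67.73/397.7 = 4.16 V.

V_out ≈ 4.16 V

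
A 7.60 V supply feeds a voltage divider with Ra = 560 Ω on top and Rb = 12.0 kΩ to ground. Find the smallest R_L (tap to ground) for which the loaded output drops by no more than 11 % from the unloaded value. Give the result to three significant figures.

Output resistance R_th = Ra‖Rb = (560 × 12000)/12560 = 535.0 Ω.
The fractional drop is R_th/(R_th + R_L); requiring this ≤ 0.110 gives R_L ≥ R_th(1/0.110 − 1) = 535.0 × 8.091 = 4.33 kΩ.

R_L(min) ≈ 4.33 kΩ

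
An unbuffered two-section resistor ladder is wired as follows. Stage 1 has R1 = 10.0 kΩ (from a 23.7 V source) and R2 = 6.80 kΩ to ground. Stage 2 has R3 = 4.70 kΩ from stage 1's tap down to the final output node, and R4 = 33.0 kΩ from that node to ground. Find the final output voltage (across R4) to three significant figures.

V_out ≈ 7.58 V

Stage 2 presents R3+R4 = 37.70 kΩ as a load on stage 1's tap.
Stage 1's lower leg becomes R2‖(R3+R4) = 5.761 kΩ, so V_mid = 23.7 × 5.761/15.76 = 8.663 V.
Stage 2 is itself unloaded: V_out = V_mid × R4/(R3+R4) = 8.663 × 33.0/37.70 = 7.58 V.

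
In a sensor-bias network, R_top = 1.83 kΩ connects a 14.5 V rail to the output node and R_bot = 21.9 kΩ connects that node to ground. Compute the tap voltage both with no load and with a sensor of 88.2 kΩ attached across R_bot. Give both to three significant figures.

Unloaded: 13.4 V; loaded: 13.1 V

Open-circuit: V = 14.5 × 21.9/(1.83 + 21.9) = 13.4 V.
With the load, R_bot becomes R_bot‖R_L = 17.54 kΩ, so V = 14.5 × 17.54/19.37 = 13.1 V.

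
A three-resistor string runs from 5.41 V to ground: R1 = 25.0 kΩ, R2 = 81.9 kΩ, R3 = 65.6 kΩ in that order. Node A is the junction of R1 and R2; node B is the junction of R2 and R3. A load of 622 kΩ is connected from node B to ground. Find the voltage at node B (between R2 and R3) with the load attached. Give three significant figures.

V ≈ 1.93 V

At node B, R3 is in parallel with the load: R3‖R_L = 59.34 kΩ.
Below node A the resistance is R2 + (R3‖R_L) = 141.2 kΩ, so V_A = 5.41 × 141.2/166.2 = 4.596 V.
Then V_B = V_A × (R3‖R_L)/(R2 + R3‖R_L) = 4.596 × 59.34/141.2 = 1.93 V.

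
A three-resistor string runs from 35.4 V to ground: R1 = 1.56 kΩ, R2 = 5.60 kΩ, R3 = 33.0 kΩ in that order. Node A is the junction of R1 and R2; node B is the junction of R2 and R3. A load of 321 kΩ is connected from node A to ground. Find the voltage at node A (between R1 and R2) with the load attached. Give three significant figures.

Below node A the series string R2+R3 = 38.60 kΩ sits in parallel with the 321 kΩ load: 34.46 kΩ.
V_A = 35.4 × 34.46/(1.56 + 34.46) = 33.9 V.

V ≈ 33.9 V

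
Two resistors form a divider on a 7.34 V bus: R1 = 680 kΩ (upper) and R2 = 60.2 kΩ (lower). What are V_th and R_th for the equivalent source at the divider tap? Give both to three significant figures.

V_th is the open-circuit tap voltage: 7.34 × 60.2/(680 + 60.2) = 0.597 V.
With the supply zeroed, R1 and R2 appear in parallel from the tap: R_th = R1‖R2 = (680 × 60.2)/740.2 = 55.3 kΩ.

V_th = 0.597 V, R_th = 55.3 kΩ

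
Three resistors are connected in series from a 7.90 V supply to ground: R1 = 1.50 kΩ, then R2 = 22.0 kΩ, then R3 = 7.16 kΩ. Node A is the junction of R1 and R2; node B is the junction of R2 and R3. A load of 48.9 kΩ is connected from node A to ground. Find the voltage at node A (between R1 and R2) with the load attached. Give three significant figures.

V ≈ 7.30 V

Below node A the series string R2+R3 = 29.16 kΩ sits in parallel with the 48.9 kΩ load: 18.27 kΩ.
V_A = 7.90 × 18.27/(1.50 + 18.27) = 7.30 V.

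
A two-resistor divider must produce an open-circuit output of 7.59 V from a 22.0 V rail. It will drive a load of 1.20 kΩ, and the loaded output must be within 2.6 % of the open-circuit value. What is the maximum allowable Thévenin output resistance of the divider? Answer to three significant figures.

R_th ≤ 32.0 Ω

Loading drop = R_th/(R_th + R_L) ≤ 0.0260, so R_th ≤ R_L · ε/(1−ε) = 1.20 kΩ × 0.0260/0.9740 = 32.0 Ω.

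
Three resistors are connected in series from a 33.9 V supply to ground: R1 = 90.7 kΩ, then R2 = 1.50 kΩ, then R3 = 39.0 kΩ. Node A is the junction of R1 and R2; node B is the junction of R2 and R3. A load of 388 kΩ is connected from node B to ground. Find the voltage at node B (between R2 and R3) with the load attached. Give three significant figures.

V ≈ 9.41 V

At node B, R3 is in parallel with the load: R3‖R_L = 35.44 kΩ.
Below node A the resistance is R2 + (R3‖R_L) = 36.94 kΩ, so V_A = 33.9 × 36.94/127.6 = 9.811 V.
Then V_B = V_A × (R3‖R_L)/(R2 + R3‖R_L) = 9.811 × 35.44/36.94 = 9.41 V.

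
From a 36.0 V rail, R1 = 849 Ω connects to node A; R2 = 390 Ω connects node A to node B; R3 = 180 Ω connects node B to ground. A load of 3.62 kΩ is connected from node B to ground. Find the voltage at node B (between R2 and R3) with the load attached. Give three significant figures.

At node B, R3 is in parallel with the load: R3‖R_L = 171.5 Ω.
Below node A the resistance is R2 + (R3‖R_L) = 561.5 Ω, so V_A = 36.0 × 561.5/1410 = 14.33 V.
Then V_B = V_A × (R3‖R_L)/(R2 + R3‖R_L) = 14.33 × 171.5/561.5 = 4.38 V.

V ≈ 4.38 V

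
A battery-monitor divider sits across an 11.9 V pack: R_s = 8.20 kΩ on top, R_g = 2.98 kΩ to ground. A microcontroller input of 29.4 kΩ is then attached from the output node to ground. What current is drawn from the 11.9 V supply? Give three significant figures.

I ≈ 1.09 mA

R_g‖R_L = 2.706 kΩ, so the source sees R_s + R_g‖R_L = 10.91 kΩ.
I = 11.9 V / 10.91 kΩ = 1.09 mA.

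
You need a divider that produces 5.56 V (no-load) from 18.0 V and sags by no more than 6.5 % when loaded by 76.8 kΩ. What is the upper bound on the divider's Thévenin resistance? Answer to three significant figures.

R_th ≤ 5.34 kΩ

Loading drop = R_th/(R_th + R_L) ≤ 0.0650, so R_th ≤ R_L · ε/(1−ε) = 76.8 kΩ × 0.0650/0.9350 = 5.34 kΩ.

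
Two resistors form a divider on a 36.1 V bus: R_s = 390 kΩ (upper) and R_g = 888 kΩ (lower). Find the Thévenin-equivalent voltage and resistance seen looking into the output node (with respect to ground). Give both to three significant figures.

V_th is the open-circuit tap voltage: 36.1 × 888/(390 + 888) = 25.1 V.
With the supply zeroed, R_s and R_g appear in parallel from the tap: R_th = R_s‖R_g = (390 × 888)/1278 = 271 kΩ.

V_th = 25.1 V, R_th = 271 kΩ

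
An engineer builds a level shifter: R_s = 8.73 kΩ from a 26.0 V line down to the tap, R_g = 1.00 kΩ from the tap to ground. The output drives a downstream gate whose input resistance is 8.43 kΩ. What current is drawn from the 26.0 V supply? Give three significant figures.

I ≈ 2.70 mA

R_g‖R_L = 0.8940 kΩ, so the source sees R_s + R_g‖R_L = 9.624 kΩ.
I = 26.0 V / 9.624 kΩ = 2.70 mA.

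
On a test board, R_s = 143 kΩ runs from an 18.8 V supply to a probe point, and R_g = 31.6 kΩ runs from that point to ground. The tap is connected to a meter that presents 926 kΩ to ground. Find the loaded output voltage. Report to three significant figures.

V_out ≈ 3.31 V

The load sits in parallel with R_g: R_g‖R_L = (31.6 × 926) / (31.6 + 926) = 30.56 kΩ.
V_out = 18.8 × 30.56 / (143 + 30.56) = 18.8 × 30.56/173.6 = 3.31 V.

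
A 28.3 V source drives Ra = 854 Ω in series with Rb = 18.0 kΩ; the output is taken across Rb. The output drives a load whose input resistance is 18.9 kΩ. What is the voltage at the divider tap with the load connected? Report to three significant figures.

V_out ≈ 25.9 V

The load sits in parallel with Rb: Rb‖R_L = (18000 × 18900) / (18000 + 18900) = 9220 Ω.
V_out = 28.3 × 9220 / (854 + 9220) = 28.3 × 9220/10070 = 25.9 V.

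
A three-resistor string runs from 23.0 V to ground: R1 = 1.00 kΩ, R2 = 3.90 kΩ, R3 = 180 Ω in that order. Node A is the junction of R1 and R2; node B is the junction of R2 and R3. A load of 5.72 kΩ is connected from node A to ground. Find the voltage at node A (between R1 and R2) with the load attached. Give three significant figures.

Below node A the series string R2+R3 = 4080 Ω sits in parallel with the 5720 Ω load: 2381 Ω.
V_A = 23.0 × 2381/(1000 + 2381) = 16.2 V.

V ≈ 16.2 V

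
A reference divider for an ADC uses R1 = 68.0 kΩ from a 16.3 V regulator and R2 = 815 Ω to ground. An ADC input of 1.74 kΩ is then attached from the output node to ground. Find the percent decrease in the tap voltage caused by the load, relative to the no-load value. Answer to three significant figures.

31.6 %

Unloaded V = 16.3 × 815/68820 = 0.1930 V.
Loaded: R2‖R_L = 555.0 Ω, giving V = 16.3 × 555.0/68560 = 0.1320 V.
Drop = (0.1930 − 0.1320) / 0.1930 = 31.6 %.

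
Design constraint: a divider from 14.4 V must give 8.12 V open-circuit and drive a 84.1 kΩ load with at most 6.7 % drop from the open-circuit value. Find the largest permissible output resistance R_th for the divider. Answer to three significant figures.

R_th ≤ 6.04 kΩ

Loading drop = R_th/(R_th + R_L) ≤ 0.0670, so R_th ≤ R_L · ε/(1−ε) = 84.1 kΩ × 0.0670/0.9330 = 6.04 kΩ.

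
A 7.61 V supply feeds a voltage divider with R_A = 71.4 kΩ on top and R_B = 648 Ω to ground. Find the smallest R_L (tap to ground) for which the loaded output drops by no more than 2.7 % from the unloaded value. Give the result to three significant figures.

R_L(min) ≈ 23.1 kΩ

Output resistance R_th = R_A‖R_B = (71400 × 648)/72050 = 642.2 Ω.
The fractional drop is R_th/(R_th + R_L); requiring this ≤ 0.0270 gives R_L ≥ R_th(1/0.0270 − 1) = 642.2 × 36.04 = 23.1 kΩ.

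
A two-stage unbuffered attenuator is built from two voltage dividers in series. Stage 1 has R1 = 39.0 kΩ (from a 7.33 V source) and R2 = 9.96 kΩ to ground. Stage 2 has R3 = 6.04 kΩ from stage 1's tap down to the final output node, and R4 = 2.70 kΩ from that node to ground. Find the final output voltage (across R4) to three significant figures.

Stage 2 presents R3+R4 = 8.740 kΩ as a load on stage 1's tap.
Stage 1's lower leg becomes R2‖(R3+R4) = 4.655 kΩ, so V_mid = 7.33 × 4.655/43.66 = 0.7816 V.
Stage 2 is itself unloaded: V_out = V_mid × R4/(R3+R4) = 0.7816 × 2.70/8.740 = 0.241 V.

V_out ≈ 0.241 V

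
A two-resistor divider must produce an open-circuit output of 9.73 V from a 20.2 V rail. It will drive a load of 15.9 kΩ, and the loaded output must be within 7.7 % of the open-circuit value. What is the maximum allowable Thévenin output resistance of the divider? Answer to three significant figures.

R_th ≤ 1.33 kΩ

Loading drop = R_th/(R_th + R_L) ≤ 0.0770, so R_th ≤ R_L · ε/(1−ε) = 15.9 kΩ × 0.0770/0.9230 = 1.33 kΩ.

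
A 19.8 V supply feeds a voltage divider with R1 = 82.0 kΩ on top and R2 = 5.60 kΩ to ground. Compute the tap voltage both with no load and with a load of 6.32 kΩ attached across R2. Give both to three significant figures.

Unloaded: 1.27 V; loaded: 0.692 V

Open-circuit: V = 19.8 × 5.60/(82.0 + 5.60) = 1.27 V.
With the load, R2 becomes R2‖R_L = 2.969 kΩ, so V = 19.8 × 2.969/84.97 = 0.692 V.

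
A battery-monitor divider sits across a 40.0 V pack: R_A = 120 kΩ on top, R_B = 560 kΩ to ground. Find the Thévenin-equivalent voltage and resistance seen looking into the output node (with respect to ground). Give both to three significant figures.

V_th is the open-circuit tap voltage: 40.0 × 560/(120 + 560) = 32.9 V.
With the supply zeroed, R_A and R_B appear in parallel from the tap: R_th = R_A‖R_B = (120 × 560)/680.0 = 98.8 kΩ.

V_th = 32.9 V, R_th = 98.8 kΩ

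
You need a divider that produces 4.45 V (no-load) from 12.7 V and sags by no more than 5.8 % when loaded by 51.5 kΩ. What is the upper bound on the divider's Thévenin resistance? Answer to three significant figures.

R_th ≤ 3.17 kΩ

Loading drop = R_th/(R_th + R_L) ≤ 0.0580, so R_th ≤ R_L · ε/(1−ε) = 51.5 kΩ × 0.0580/0.9420 = 3.17 kΩ.
(Any R1, R2 with R2/(R1+R2) = 0.350 and R1‖R2 ≤ 3.17 kΩ will meet the spec.)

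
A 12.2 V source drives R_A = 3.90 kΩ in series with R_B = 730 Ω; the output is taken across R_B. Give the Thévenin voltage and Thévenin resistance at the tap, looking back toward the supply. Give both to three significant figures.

V_th = 1.92 V, R_th = 615 Ω

V_th is the open-circuit tap voltage: 12.2 × 730/(3900 + 730) = 1.92 V.
With the supply zeroed, R_A and R_B appear in parallel from the tap: R_th = R_A‖R_B = (3900 × 730)/4630 = 615 Ω.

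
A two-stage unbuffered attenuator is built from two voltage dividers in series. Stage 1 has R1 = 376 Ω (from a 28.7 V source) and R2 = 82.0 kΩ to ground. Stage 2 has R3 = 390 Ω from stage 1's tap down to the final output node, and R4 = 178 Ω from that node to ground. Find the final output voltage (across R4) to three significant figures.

Stage 2 presents R3+R4 = 568.0 Ω as a load on stage 1's tap.
Stage 1's lower leg becomes R2‖(R3+R4) = 564.1 Ω, so V_mid = 28.7 × 564.1/940.1 = 17.22 V.
Stage 2 is itself unloaded: V_out = V_mid × R4/(R3+R4) = 17.22 × 178/568.0 = 5.40 V.

V_out ≈ 5.40 V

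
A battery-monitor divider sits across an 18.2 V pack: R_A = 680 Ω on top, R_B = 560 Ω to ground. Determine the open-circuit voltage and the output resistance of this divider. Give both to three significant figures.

V_th is the open-circuit tap voltage: 18.2 × 560/(680 + 560) = 8.22 V.
With the supply zeroed, R_A and R_B appear in parallel from the tap: R_th = R_A‖R_B = (680 × 560)/1240 = 307 Ω.

V_th = 8.22 V, R_th = 307 Ω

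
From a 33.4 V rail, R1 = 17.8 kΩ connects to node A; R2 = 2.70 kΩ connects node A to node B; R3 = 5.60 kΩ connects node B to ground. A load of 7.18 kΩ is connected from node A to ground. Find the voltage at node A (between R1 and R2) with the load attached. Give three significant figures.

V ≈ 5.94 V

Below node A the series string R2+R3 = 8.300 kΩ sits in parallel with the 7.18 kΩ load: 3.850 kΩ.
V_A = 33.4 × 3.850/(17.8 + 3.850) = 5.94 V.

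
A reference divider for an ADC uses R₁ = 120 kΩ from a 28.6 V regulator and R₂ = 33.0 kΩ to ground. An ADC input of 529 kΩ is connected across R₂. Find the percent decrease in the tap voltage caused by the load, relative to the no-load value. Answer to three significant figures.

The divider's output (Thévenin) resistance is R₁‖R₂ = 25.88 kΩ.
Fractional drop under load = R_th/(R_th + R_L) = 25.88 / (25.88 + 529) = 0.04664.
So the output falls by 4.66 %.

4.66 %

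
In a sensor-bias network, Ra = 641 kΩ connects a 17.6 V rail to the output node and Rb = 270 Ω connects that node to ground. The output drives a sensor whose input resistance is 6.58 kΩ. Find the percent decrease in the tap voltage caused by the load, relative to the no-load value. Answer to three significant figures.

The divider's output (Thévenin) resistance is Ra‖Rb = 269.9 Ω.
Fractional drop under load = R_th/(R_th + R_L) = 269.9 / (269.9 + 6580) = 0.03940.
So the output falls by 3.94 %.

3.94 %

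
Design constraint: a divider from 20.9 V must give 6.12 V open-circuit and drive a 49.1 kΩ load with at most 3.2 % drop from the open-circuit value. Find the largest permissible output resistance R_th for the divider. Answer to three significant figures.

Loading drop = R_th/(R_th + R_L) ≤ 0.0320, so R_th ≤ R_L · ε/(1−ε) = 49.1 kΩ × 0.0320/0.9680 = 1.62 kΩ.
(Any R1, R2 with R2/(R1+R2) = 0.293 and R1‖R2 ≤ 1.62 kΩ will meet the spec.)

R_th ≤ 1.62 kΩ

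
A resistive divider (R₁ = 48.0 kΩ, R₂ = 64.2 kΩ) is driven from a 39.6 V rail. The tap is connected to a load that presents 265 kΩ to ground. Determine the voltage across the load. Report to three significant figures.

V_out ≈ 20.5 V

The load sits in parallel with R₂: R₂‖R_L = (64.2 × 265) / (64.2 + 265) = 51.68 kΩ.
V_out = 39.6 × 51.68 / (48.0 + 51.68) = 39.6 × 51.68/99.68 = 20.5 V.
(Unloaded it would have been 22.7 V.)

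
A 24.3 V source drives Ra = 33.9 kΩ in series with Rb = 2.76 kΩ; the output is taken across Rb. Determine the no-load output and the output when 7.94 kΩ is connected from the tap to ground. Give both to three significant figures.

Open-circuit: V = 24.3 × 2.76/(33.9 + 2.76) = 1.83 V.
With the load, Rb becomes Rb‖R_L = 2.048 kΩ, so V = 24.3 × 2.048/35.95 = 1.38 V.

Unloaded: 1.83 V; loaded: 1.38 V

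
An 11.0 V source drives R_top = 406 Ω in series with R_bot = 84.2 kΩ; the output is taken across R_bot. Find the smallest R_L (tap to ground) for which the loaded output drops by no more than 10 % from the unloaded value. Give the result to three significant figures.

R_L(min) ≈ 3.64 kΩ

Output resistance R_th = R_top‖R_bot = (406 × 84200)/84610 = 404.1 Ω.
The fractional drop is R_th/(R_th + R_L); requiring this ≤ 0.100 gives R_L ≥ R_th(1/0.100 − 1) = 404.1 × 9.000 = 3.64 kΩ.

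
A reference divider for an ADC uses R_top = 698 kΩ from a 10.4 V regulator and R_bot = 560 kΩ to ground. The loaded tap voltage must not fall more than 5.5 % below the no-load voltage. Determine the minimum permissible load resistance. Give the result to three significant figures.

Output resistance R_th = R_top‖R_bot = (698 × 560)/1258 = 310.7 kΩ.
The fractional drop is R_th/(R_th + R_L); requiring this ≤ 0.0550 gives R_L ≥ R_th(1/0.0550 − 1) = 310.7 × 17.18 = 5.34 MΩ.

R_L(min) ≈ 5.34 MΩ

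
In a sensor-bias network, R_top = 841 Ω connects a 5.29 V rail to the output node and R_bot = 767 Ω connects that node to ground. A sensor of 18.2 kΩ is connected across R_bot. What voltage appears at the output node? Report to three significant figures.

V_out ≈ 2.47 V

The load sits in parallel with R_bot: R_bot‖R_L = (767 × 18200) / (767 + 18200) = 736.0 Ω.
V_out = 5.29 × 736.0 / (841 + 736.0) = 5.29 × 736.0/1577 = 2.47 V.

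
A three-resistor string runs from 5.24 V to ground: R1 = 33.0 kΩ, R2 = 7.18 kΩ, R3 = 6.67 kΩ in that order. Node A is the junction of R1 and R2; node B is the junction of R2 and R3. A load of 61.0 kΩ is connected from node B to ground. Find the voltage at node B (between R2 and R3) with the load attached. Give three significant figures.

V ≈ 0.682 V

At node B, R3 is in parallel with the load: R3‖R_L = 6.013 kΩ.
Below node A the resistance is R2 + (R3‖R_L) = 13.19 kΩ, so V_A = 5.24 × 13.19/46.19 = 1.497 V.
Then V_B = V_A × (R3‖R_L)/(R2 + R3‖R_L) = 1.497 × 6.013/13.19 = 0.682 V.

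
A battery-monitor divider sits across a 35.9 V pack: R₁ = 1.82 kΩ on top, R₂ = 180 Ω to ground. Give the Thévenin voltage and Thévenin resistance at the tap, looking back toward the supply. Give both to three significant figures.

V_th is the open-circuit tap voltage: 35.9 × 180/(1820 + 180) = 3.23 V.
With the supply zeroed, R₁ and R₂ appear in parallel from the tap: R_th = R₁‖R₂ = (1820 × 180)/2000 = 164 Ω.

V_th = 3.23 V, R_th = 164 Ω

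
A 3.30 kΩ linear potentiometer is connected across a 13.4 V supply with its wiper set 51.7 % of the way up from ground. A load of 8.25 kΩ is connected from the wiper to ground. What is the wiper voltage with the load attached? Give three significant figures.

V ≈ 6.30 V

The wiper splits the pot into (1−α)R = 1.594 kΩ above and αR = 1.706 kΩ below.
Lower section ‖ load = 1.414 kΩ.
V_wiper = 13.4 × 1.414/(1.594 + 1.414) = 6.30 V.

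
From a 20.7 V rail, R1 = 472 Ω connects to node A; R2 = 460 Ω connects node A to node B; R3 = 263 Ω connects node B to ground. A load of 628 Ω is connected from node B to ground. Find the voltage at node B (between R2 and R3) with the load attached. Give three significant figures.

At node B, R3 is in parallel with the load: R3‖R_L = 185.4 Ω.
Below node A the resistance is R2 + (R3‖R_L) = 645.4 Ω, so V_A = 20.7 × 645.4/1117 = 11.96 V.
Then V_B = V_A × (R3‖R_L)/(R2 + R3‖R_L) = 11.96 × 185.4/645.4 = 3.43 V.

V ≈ 3.43 V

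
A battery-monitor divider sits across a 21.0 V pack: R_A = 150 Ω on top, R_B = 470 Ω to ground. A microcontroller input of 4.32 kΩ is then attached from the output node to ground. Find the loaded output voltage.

The load sits in parallel with R_B: R_B‖R_L = (470 × 4320) / (470 + 4320) = 423.9 Ω.
V_out = 21.0 × 423.9 / (150 + 423.9) = 21.0 × 423.9/573.9 = 15.5 V.
(Unloaded it would have been 15.9 V.)

V_out ≈ 15.5 V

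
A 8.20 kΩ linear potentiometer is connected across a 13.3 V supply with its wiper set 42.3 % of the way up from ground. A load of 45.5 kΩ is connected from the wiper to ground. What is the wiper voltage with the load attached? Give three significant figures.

V ≈ 5.39 V

The wiper splits the pot into (1−α)R = 4.731 kΩ above and αR = 3.469 kΩ below.
Lower section ‖ load = 3.223 kΩ.
V_wiper = 13.3 × 3.223/(4.731 + 3.223) = 5.39 V.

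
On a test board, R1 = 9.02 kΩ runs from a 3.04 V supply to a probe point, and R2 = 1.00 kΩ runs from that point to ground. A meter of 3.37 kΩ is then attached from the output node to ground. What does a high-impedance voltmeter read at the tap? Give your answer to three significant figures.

V_out ≈ 0.239 V

The load sits in parallel with R2: R2‖R_L = (1.00 × 3.37) / (1.00 + 3.37) = 0.7712 kΩ.
V_out = 3.04 × 0.7712 / (9.02 + 0.7712) = 3.04 × 0.7712/9.791 = 0.239 V.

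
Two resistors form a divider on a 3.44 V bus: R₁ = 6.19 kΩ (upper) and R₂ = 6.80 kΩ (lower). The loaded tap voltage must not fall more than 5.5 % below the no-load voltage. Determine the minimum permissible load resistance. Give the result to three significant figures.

R_L(min) ≈ 55.7 kΩ

Output resistance R_th = R₁‖R₂ = (6.19 × 6.80)/12.99 = 3.240 kΩ.
The fractional drop is R_th/(R_th + R_L); requiring this ≤ 0.0550 gives R_L ≥ R_th(1/0.0550 − 1) = 3.240 × 17.18 = 55.7 kΩ.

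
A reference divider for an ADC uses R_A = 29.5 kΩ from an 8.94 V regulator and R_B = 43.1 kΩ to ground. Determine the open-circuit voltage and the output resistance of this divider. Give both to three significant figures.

V_th = 5.31 V, R_th = 17.5 kΩ

V_th is the open-circuit tap voltage: 8.94 × 43.1/(29.5 + 43.1) = 5.31 V.
With the supply zeroed, R_A and R_B appear in parallel from the tap: R_th = R_A‖R_B = (29.5 × 43.1)/72.60 = 17.5 kΩ.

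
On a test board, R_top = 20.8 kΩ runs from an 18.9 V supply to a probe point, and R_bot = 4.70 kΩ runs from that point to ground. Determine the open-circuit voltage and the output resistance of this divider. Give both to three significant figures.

V_th = 3.48 V, R_th = 3.83 kΩ

V_th is the open-circuit tap voltage: 18.9 × 4.70/(20.8 + 4.70) = 3.48 V.
With the supply zeroed, R_top and R_bot appear in parallel from the tap: R_th = R_top‖R_bot = (20.8 × 4.70)/25.50 = 3.83 kΩ.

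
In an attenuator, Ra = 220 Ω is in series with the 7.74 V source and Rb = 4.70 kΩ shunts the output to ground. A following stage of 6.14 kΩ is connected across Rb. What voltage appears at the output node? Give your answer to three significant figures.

V_out ≈ 7.15 V

The load sits in parallel with Rb: Rb‖R_L = (4700 × 6140) / (4700 + 6140) = 2662 Ω.
V_out = 7.74 × 2662 / (220 + 2662) = 7.74 × 2662/2882 = 7.15 V.
(Unloaded it would have been 7.39 V.)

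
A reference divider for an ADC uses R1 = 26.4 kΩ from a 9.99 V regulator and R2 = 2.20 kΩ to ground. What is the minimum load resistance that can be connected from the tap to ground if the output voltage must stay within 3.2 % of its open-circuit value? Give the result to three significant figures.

R_L(min) ≈ 61.4 kΩ

Output resistance R_th = R1‖R2 = (26.4 × 2.20)/28.60 = 2.031 kΩ.
The fractional drop is R_th/(R_th + R_L); requiring this ≤ 0.0320 gives R_L ≥ R_th(1/0.0320 − 1) = 2.031 × 30.25 = 61.4 kΩ.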